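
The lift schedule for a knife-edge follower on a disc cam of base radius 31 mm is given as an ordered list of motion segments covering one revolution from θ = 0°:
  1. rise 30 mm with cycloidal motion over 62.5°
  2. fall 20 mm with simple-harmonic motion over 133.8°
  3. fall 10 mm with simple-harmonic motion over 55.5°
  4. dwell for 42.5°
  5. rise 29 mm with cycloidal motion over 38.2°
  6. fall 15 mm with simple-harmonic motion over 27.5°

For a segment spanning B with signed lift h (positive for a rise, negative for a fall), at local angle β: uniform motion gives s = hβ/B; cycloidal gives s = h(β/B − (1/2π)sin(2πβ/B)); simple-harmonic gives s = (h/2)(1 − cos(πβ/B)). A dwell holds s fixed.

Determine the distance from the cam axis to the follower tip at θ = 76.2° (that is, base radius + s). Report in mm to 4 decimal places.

seg 1 [0°–62.5°] cycloidal, h=30: full span → s += 30 → s = 30.0000
seg 2 [62.5°–196.3°] simple-harmonic, h=-20: θ=76.2° here. β=13.7, B=133.8. -20/2·(1 − cos(π·0.1024)) = -0.5129 → s = 29.4871
radial distance = base radius + s = 31 + 29.4871 = 60.4871

60.4871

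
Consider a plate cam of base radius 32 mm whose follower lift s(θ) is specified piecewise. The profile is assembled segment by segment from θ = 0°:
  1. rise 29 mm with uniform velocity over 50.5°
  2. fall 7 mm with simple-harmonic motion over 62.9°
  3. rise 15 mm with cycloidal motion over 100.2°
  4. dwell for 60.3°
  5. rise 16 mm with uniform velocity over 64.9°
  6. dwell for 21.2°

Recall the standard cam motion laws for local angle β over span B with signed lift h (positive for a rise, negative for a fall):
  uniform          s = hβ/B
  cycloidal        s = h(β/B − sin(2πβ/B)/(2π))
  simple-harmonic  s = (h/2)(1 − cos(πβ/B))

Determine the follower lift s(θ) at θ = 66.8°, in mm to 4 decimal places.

seg 1 [0°–50.5°] uniform, h=29: full span → s += 29 → s = 29.0000
seg 2 [50.5°–113.4°] simple-harmonic, h=-7: θ=66.8° here. β=16.3, B=62.9. -7/2·(1 − cos(π·0.2591)) = -1.0972 → s = 27.9028

27.9028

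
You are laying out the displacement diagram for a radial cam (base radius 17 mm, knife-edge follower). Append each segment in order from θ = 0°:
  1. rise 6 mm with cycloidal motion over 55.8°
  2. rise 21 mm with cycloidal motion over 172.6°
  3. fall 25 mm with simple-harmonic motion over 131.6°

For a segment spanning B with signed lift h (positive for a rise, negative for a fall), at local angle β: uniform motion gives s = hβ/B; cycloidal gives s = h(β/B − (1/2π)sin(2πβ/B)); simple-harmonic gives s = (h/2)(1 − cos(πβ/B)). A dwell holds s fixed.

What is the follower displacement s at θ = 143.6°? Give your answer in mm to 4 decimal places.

seg 1 [0°–55.8°] cycloidal, h=6: full span → s += 6 → s = 6.0000
seg 2 [55.8°–228.4°] cycloidal, h=21: θ=143.6° here. β=87.8, B=172.6. 21·(0.5087 − sin(2π·0.5087)/(2π)) = 10.8649 → s = 16.8649

16.8649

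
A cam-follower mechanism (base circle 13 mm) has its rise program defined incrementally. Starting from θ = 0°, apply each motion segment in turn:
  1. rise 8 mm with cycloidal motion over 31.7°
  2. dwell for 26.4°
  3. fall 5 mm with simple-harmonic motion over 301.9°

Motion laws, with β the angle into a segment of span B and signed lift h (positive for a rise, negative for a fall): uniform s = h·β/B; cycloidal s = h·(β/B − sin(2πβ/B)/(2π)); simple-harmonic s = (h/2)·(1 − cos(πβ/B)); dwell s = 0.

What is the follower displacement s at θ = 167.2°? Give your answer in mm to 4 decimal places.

seg 1 [0°–31.7°] cycloidal, h=8: full span → s += 8 → s = 8.0000
seg 2 [31.7°–58.1°] dwell: s stays 8.0000
seg 3 [58.1°–360°] simple-harmonic, h=-5: θ=167.2° here. β=109.1, B=301.9. -5/2·(1 − cos(π·0.3614)) = -1.4454 → s = 6.5546

6.5546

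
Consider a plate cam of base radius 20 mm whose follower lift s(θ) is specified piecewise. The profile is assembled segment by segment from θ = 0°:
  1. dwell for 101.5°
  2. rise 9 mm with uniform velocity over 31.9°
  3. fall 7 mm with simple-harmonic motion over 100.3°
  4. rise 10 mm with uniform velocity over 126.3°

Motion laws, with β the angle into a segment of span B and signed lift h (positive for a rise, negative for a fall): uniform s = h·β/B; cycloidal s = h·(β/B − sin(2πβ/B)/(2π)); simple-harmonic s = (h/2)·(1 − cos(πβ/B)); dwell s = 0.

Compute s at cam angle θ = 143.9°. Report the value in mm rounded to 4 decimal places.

seg 1 [0°–101.5°] dwell: s stays 0.0000
seg 2 [101.5°–133.4°] uniform, h=9: full span → s += 9 → s = 9.0000
seg 3 [133.4°–233.7°] simple-harmonic, h=-7: θ=143.9° here. β=10.5, B=100.3. -7/2·(1 − cos(π·0.1047)) = -0.1876 → s = 8.8124

8.8124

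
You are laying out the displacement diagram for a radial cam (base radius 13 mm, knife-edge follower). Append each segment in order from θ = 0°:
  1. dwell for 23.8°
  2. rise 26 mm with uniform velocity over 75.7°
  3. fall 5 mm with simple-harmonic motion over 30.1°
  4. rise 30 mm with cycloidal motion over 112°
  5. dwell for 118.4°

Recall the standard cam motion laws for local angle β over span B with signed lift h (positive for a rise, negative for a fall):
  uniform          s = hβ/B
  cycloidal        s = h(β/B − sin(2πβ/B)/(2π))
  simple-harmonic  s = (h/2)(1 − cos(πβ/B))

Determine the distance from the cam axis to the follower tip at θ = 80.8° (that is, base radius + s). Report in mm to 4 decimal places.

seg 1 [0°–23.8°] dwell: s stays 0.0000
seg 2 [23.8°–99.5°] uniform, h=26: θ=80.8° here. β=57, B=75.7. 26·57/75.7 = 19.5773 → s = 19.5773
radial distance = base radius + s = 13 + 19.5773 = 32.5773

32.5773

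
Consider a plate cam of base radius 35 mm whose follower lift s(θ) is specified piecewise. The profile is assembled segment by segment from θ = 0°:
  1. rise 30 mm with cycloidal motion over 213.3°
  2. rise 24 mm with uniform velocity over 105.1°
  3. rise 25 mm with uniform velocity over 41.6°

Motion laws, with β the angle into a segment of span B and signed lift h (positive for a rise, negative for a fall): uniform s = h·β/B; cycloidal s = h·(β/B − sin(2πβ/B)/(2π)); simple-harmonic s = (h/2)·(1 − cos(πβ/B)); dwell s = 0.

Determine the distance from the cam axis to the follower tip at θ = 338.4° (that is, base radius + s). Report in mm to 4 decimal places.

seg 1 [0°–213.3°] cycloidal, h=30: full span → s += 30 → s = 30.0000
seg 2 [213.3°–318.4°] uniform, h=24: full span → s += 24 → s = 54.0000
seg 3 [318.4°–360°] uniform, h=25: θ=338.4° here. β=20, B=41.6. 25·20/41.6 = 12.0192 → s = 66.0192
radial distance = base radius + s = 35 + 66.0192 = 101.0192

101.0192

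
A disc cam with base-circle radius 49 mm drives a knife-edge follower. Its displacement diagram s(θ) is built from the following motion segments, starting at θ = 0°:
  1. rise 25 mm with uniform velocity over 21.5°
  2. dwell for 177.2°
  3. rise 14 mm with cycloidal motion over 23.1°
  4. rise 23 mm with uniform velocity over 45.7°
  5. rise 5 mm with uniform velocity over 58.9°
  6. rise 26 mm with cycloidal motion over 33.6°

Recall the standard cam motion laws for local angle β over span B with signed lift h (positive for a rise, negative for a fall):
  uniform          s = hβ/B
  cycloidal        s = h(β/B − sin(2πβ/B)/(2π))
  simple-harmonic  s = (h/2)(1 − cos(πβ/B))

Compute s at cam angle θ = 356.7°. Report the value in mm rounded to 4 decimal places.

seg 1 [0°–21.5°] uniform, h=25: full span → s += 25 → s = 25.0000
seg 2 [21.5°–198.7°] dwell: s stays 25.0000
seg 3 [198.7°–221.8°] cycloidal, h=14: full span → s += 14 → s = 39.0000
seg 4 [221.8°–267.5°] uniform, h=23: full span → s += 23 → s = 62.0000
seg 5 [267.5°–326.4°] uniform, h=5: full span → s += 5 → s = 67.0000
seg 6 [326.4°–360°] cycloidal, h=26: θ=356.7° here. β=30.3, B=33.6. 26·(0.9018 − sin(2π·0.9018)/(2π)) = 25.8410 → s = 92.8410

92.8410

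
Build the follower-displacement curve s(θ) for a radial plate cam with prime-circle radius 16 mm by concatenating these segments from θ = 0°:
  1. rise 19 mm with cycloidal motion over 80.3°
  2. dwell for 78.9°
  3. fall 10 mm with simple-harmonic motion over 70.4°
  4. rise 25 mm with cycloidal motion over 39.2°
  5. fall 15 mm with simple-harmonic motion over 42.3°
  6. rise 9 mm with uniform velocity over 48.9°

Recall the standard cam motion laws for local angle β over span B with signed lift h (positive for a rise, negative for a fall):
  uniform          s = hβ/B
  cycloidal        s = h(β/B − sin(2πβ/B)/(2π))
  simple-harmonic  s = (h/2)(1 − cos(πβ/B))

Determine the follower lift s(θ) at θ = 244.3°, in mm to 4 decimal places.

seg 1 [0°–80.3°] cycloidal, h=19: full span → s += 19 → s = 19.0000
seg 2 [80.3°–159.2°] dwell: s stays 19.0000
seg 3 [159.2°–229.6°] simple-harmonic, h=-10: full span → s += -10 → s = 9.0000
seg 4 [229.6°–268.8°] cycloidal, h=25: θ=244.3° here. β=14.7, B=39.2. 25·(0.3750 − sin(2π·0.3750)/(2π)) = 6.5615 → s = 15.5615

15.5615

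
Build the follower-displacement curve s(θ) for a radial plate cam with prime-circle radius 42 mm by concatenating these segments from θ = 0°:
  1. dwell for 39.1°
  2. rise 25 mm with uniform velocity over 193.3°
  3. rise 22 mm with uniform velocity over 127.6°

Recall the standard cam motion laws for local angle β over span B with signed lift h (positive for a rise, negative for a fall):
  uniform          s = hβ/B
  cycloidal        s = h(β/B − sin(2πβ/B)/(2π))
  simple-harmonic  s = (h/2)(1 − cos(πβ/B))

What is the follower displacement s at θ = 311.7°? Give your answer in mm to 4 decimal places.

seg 1 [0°–39.1°] dwell: s stays 0.0000
seg 2 [39.1°–232.4°] uniform, h=25: full span → s += 25 → s = 25.0000
seg 3 [232.4°–360°] uniform, h=22: θ=311.7° here. β=79.3, B=127.6. 22·79.3/127.6 = 13.6724 → s = 38.6724

38.6724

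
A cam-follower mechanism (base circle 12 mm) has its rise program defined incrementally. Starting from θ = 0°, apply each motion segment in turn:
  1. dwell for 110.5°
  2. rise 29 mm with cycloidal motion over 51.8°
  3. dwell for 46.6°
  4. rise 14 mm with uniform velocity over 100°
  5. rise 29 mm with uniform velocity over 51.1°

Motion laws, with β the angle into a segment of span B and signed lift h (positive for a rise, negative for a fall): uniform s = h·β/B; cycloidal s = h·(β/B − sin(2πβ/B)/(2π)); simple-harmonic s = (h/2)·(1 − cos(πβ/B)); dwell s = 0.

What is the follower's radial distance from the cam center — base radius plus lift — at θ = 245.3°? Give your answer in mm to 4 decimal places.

seg 1 [0°–110.5°] dwell: s stays 0.0000
seg 2 [110.5°–162.3°] cycloidal, h=29: full span → s += 29 → s = 29.0000
seg 3 [162.3°–208.9°] dwell: s stays 29.0000
seg 4 [208.9°–308.9°] uniform, h=14: θ=245.3° here. β=36.4, B=100. 14·36.4/100 = 5.0960 → s = 34.0960
radial distance = base radius + s = 12 + 34.0960 = 46.0960

46.0960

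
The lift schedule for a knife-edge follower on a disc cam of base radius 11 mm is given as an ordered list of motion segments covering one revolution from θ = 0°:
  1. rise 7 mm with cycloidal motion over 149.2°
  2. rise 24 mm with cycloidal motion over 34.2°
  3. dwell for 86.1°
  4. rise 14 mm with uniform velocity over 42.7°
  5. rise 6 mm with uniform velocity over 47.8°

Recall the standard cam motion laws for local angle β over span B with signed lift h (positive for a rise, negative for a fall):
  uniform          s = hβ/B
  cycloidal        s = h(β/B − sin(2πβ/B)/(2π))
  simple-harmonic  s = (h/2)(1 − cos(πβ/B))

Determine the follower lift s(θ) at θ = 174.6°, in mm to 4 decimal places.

seg 1 [0°–149.2°] cycloidal, h=7: full span → s += 7 → s = 7.0000
seg 2 [149.2°–183.4°] cycloidal, h=24: θ=174.6° here. β=25.4, B=34.2. 24·(0.7427 − sin(2π·0.7427)/(2π)) = 21.6403 → s = 28.6403

28.6403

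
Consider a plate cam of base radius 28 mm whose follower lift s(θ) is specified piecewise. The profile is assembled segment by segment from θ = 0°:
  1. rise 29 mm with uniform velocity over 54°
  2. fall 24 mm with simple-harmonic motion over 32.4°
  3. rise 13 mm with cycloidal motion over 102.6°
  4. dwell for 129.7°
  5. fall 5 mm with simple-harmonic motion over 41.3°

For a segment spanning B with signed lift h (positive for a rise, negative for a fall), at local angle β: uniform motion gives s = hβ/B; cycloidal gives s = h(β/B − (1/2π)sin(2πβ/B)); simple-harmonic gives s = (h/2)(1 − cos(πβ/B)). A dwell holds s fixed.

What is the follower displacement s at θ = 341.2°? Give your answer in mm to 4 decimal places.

seg 1 [0°–54°] uniform, h=29: full span → s += 29 → s = 29.0000
seg 2 [54°–86.4°] simple-harmonic, h=-24: full span → s += -24 → s = 5.0000
seg 3 [86.4°–189°] cycloidal, h=13: full span → s += 13 → s = 18.0000
seg 4 [189°–318.7°] dwell: s stays 18.0000
seg 5 [318.7°–360°] simple-harmonic, h=-5: θ=341.2° here. β=22.5, B=41.3. -5/2·(1 − cos(π·0.5448)) = -2.8507 → s = 15.1493

15.1493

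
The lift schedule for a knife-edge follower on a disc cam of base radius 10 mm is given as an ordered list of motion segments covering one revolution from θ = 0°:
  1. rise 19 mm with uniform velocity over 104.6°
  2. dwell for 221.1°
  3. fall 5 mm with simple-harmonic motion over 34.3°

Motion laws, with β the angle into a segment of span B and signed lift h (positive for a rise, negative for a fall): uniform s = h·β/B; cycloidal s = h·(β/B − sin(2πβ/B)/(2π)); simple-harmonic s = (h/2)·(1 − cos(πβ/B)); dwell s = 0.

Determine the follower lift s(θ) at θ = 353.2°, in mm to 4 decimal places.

seg 1 [0°–104.6°] uniform, h=19: full span → s += 19 → s = 19.0000
seg 2 [104.6°–325.7°] dwell: s stays 19.0000
seg 3 [325.7°–360°] simple-harmonic, h=-5: θ=353.2° here. β=27.5, B=34.3. -5/2·(1 − cos(π·0.8017)) = -4.5306 → s = 14.4694

14.4694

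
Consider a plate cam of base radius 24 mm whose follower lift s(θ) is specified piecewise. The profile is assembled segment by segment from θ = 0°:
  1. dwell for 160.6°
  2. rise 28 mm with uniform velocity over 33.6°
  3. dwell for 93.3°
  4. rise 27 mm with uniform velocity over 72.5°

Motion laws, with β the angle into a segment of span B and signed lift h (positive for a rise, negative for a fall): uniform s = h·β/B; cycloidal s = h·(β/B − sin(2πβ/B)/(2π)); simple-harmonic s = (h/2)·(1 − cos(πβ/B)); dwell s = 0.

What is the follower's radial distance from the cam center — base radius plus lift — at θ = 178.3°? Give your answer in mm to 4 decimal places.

seg 1 [0°–160.6°] dwell: s stays 0.0000
seg 2 [160.6°–194.2°] uniform, h=28: θ=178.3° here. β=17.7, B=33.6. 28·17.7/33.6 = 14.7500 → s = 14.7500
radial distance = base radius + s = 24 + 14.7500 = 38.7500

38.7500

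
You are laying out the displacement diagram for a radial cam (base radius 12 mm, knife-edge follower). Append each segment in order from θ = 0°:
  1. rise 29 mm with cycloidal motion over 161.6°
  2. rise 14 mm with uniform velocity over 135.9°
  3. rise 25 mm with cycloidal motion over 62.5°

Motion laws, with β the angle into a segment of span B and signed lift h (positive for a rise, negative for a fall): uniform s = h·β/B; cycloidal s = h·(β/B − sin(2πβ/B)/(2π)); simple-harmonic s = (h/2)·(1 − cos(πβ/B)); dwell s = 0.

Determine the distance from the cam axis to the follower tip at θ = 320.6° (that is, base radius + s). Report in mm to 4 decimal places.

seg 1 [0°–161.6°] cycloidal, h=29: full span → s += 29 → s = 29.0000
seg 2 [161.6°–297.5°] uniform, h=14: full span → s += 14 → s = 43.0000
seg 3 [297.5°–360°] cycloidal, h=25: θ=320.6° here. β=23.1, B=62.5. 25·(0.3696 − sin(2π·0.3696)/(2π)) = 6.3327 → s = 49.3327
radial distance = base radius + s = 12 + 49.3327 = 61.3327

61.3327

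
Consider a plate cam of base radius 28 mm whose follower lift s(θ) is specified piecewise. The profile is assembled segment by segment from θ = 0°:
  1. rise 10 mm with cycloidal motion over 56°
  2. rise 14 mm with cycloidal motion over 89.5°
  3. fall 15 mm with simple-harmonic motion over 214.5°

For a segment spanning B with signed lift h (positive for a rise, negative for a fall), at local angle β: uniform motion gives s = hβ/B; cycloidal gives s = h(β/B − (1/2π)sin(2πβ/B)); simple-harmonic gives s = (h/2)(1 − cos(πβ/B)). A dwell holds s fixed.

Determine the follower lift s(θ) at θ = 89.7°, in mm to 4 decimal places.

seg 1 [0°–56°] cycloidal, h=10: full span → s += 10 → s = 10.0000
seg 2 [56°–145.5°] cycloidal, h=14: θ=89.7° here. β=33.7, B=89.5. 14·(0.3765 − sin(2π·0.3765)/(2π)) = 3.7112 → s = 13.7112

13.7112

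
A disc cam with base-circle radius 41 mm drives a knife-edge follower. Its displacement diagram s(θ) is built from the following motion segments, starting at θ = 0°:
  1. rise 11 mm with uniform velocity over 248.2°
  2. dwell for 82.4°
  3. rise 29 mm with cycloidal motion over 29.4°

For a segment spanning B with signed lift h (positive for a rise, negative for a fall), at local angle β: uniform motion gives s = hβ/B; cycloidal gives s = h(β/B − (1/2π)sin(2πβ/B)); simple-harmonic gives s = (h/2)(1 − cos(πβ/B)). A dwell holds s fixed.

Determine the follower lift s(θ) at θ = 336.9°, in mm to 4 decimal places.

seg 1 [0°–248.2°] uniform, h=11: full span → s += 11 → s = 11.0000
seg 2 [248.2°–330.6°] dwell: s stays 11.0000
seg 3 [330.6°–360°] cycloidal, h=29: θ=336.9° here. β=6.3, B=29.4. 29·(0.2143 − sin(2π·0.2143)/(2π)) = 1.7145 → s = 12.7145

12.7145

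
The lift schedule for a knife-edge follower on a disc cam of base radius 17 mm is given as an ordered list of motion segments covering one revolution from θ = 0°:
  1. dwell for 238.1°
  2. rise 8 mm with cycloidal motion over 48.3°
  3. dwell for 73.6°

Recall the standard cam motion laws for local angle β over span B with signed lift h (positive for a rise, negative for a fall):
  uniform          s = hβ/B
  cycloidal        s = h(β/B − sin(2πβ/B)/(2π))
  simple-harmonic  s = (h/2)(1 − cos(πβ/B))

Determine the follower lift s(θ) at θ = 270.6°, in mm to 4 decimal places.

seg 1 [0°–238.1°] dwell: s stays 0.0000
seg 2 [238.1°–286.4°] cycloidal, h=8: θ=270.6° here. β=32.5, B=48.3. 8·(0.6729 − sin(2π·0.6729)/(2π)) = 6.5097 → s = 6.5097

6.5097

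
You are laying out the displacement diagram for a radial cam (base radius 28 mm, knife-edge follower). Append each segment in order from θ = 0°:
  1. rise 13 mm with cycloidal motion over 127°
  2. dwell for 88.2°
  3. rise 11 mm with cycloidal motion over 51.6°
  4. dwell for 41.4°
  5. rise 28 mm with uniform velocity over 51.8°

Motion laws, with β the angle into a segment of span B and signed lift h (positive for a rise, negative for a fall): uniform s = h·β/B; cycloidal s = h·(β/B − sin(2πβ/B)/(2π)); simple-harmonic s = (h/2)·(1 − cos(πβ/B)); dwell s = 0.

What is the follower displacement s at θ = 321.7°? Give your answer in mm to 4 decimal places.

seg 1 [0°–127°] cycloidal, h=13: full span → s += 13 → s = 13.0000
seg 2 [127°–215.2°] dwell: s stays 13.0000
seg 3 [215.2°–266.8°] cycloidal, h=11: full span → s += 11 → s = 24.0000
seg 4 [266.8°–308.2°] dwell: s stays 24.0000
seg 5 [308.2°–360°] uniform, h=28: θ=321.7° here. β=13.5, B=51.8. 28·13.5/51.8 = 7.2973 → s = 31.2973

31.2973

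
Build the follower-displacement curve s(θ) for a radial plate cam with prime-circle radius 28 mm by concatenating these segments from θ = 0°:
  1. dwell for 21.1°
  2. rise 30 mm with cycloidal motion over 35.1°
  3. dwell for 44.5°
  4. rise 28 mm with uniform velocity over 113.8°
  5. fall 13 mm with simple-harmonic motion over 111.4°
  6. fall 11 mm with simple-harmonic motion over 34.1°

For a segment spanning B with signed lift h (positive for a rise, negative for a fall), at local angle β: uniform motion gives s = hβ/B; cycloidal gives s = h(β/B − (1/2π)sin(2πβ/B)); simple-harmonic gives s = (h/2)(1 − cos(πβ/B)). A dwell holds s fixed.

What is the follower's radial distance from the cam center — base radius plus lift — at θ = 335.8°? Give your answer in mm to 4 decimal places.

seg 1 [0°–21.1°] dwell: s stays 0.0000
seg 2 [21.1°–56.2°] cycloidal, h=30: full span → s += 30 → s = 30.0000
seg 3 [56.2°–100.7°] dwell: s stays 30.0000
seg 4 [100.7°–214.5°] uniform, h=28: full span → s += 28 → s = 58.0000
seg 5 [214.5°–325.9°] simple-harmonic, h=-13: full span → s += -13 → s = 45.0000
seg 6 [325.9°–360°] simple-harmonic, h=-11: θ=335.8° here. β=9.9, B=34.1. -11/2·(1 − cos(π·0.2903)) = -2.1334 → s = 42.8666
radial distance = base radius + s = 28 + 42.8666 = 70.8666

70.8666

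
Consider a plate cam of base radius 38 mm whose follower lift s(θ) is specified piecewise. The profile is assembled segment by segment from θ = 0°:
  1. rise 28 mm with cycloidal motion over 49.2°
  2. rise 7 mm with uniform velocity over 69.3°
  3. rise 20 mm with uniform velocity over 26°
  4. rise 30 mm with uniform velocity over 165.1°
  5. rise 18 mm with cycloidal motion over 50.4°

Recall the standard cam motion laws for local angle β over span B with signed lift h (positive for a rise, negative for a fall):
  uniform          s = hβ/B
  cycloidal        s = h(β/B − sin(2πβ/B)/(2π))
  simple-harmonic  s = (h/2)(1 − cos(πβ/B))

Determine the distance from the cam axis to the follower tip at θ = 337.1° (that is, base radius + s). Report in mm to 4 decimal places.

seg 1 [0°–49.2°] cycloidal, h=28: full span → s += 28 → s = 28.0000
seg 2 [49.2°–118.5°] uniform, h=7: full span → s += 7 → s = 35.0000
seg 3 [118.5°–144.5°] uniform, h=20: full span → s += 20 → s = 55.0000
seg 4 [144.5°–309.6°] uniform, h=30: full span → s += 30 → s = 85.0000
seg 5 [309.6°–360°] cycloidal, h=18: θ=337.1° here. β=27.5, B=50.4. 18·(0.5456 − sin(2π·0.5456)/(2π)) = 10.6316 → s = 95.6316
radial distance = base radius + s = 38 + 95.6316 = 133.6316

133.6316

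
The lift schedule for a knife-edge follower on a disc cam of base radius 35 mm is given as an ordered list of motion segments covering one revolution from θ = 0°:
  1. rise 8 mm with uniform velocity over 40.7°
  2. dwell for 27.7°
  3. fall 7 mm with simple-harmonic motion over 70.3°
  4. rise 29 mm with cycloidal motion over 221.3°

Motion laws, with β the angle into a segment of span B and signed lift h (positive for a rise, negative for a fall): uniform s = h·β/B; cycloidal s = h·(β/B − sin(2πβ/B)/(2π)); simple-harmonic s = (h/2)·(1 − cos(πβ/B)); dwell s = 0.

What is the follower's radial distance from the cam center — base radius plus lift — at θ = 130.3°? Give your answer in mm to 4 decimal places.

seg 1 [0°–40.7°] uniform, h=8: full span → s += 8 → s = 8.0000
seg 2 [40.7°–68.4°] dwell: s stays 8.0000
seg 3 [68.4°–138.7°] simple-harmonic, h=-7: θ=130.3° here. β=61.9, B=70.3. -7/2·(1 − cos(π·0.8805)) = -6.7563 → s = 1.2437
radial distance = base radius + s = 35 + 1.2437 = 36.2437

36.2437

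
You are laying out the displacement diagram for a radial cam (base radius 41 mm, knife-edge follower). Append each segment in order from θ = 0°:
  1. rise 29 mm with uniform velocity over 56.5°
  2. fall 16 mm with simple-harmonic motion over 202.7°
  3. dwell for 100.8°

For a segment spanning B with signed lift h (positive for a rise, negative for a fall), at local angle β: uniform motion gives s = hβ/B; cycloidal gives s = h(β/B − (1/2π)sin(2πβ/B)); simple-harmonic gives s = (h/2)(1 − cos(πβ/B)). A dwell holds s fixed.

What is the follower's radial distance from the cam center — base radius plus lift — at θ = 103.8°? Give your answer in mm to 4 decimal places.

seg 1 [0°–56.5°] uniform, h=29: full span → s += 29 → s = 29.0000
seg 2 [56.5°–259.2°] simple-harmonic, h=-16: θ=103.8° here. β=47.3, B=202.7. -16/2·(1 − cos(π·0.2333)) = -2.0551 → s = 26.9449
radial distance = base radius + s = 41 + 26.9449 = 67.9449

67.9449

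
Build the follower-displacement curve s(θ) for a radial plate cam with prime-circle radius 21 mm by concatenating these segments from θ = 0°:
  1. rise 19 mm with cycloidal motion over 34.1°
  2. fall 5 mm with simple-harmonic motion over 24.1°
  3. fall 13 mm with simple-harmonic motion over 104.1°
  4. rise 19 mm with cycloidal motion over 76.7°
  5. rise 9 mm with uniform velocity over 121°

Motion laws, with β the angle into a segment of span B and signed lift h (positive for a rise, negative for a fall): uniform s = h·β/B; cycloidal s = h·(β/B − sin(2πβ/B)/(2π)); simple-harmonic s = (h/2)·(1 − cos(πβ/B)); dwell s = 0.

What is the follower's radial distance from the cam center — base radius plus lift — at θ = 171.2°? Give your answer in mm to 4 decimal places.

seg 1 [0°–34.1°] cycloidal, h=19: full span → s += 19 → s = 19.0000
seg 2 [34.1°–58.2°] simple-harmonic, h=-5: full span → s += -5 → s = 14.0000
seg 3 [58.2°–162.3°] simple-harmonic, h=-13: full span → s += -13 → s = 1.0000
seg 4 [162.3°–239°] cycloidal, h=19: θ=171.2° here. β=8.9, B=76.7. 19·(0.1160 − sin(2π·0.1160)/(2π)) = 0.1902 → s = 1.1902
radial distance = base radius + s = 21 + 1.1902 = 22.1902

22.1902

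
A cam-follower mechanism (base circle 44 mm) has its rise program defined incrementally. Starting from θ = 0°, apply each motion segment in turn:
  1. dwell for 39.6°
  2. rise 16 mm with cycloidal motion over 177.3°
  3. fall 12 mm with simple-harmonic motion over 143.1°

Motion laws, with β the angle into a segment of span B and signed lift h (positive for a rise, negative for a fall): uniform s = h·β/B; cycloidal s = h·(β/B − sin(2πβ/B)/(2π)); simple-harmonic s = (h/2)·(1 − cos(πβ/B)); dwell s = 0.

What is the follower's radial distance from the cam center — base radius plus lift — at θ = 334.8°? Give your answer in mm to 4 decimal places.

seg 1 [0°–39.6°] dwell: s stays 0.0000
seg 2 [39.6°–216.9°] cycloidal, h=16: full span → s += 16 → s = 16.0000
seg 3 [216.9°–360°] simple-harmonic, h=-12: θ=334.8° here. β=117.9, B=143.1. -12/2·(1 − cos(π·0.8239)) = -11.1050 → s = 4.8950
radial distance = base radius + s = 44 + 4.8950 = 48.8950

48.8950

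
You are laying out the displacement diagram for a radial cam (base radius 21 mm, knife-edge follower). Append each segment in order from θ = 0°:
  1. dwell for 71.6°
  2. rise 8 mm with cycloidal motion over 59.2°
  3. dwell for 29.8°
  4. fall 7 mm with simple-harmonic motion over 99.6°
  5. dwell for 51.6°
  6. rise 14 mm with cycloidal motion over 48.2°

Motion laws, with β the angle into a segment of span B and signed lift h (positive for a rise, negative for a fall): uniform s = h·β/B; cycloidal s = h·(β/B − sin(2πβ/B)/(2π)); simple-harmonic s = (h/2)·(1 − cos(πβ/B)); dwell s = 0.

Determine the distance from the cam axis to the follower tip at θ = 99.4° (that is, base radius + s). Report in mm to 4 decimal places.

seg 1 [0°–71.6°] dwell: s stays 0.0000
seg 2 [71.6°–130.8°] cycloidal, h=8: θ=99.4° here. β=27.8, B=59.2. 8·(0.4696 − sin(2π·0.4696)/(2π)) = 3.5150 → s = 3.5150
radial distance = base radius + s = 21 + 3.5150 = 24.5150

24.5150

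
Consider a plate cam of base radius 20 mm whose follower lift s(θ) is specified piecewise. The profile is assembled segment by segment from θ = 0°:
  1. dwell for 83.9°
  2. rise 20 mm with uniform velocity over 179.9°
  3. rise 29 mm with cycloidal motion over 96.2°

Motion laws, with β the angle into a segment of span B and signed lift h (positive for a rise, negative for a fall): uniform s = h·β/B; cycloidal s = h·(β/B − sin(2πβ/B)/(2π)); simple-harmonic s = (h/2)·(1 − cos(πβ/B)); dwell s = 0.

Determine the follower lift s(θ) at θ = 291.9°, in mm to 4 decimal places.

seg 1 [0°–83.9°] dwell: s stays 0.0000
seg 2 [83.9°–263.8°] uniform, h=20: full span → s += 20 → s = 20.0000
seg 3 [263.8°–360°] cycloidal, h=29: θ=291.9° here. β=28.1, B=96.2. 29·(0.2921 − sin(2π·0.2921)/(2π)) = 4.0159 → s = 24.0159

24.0159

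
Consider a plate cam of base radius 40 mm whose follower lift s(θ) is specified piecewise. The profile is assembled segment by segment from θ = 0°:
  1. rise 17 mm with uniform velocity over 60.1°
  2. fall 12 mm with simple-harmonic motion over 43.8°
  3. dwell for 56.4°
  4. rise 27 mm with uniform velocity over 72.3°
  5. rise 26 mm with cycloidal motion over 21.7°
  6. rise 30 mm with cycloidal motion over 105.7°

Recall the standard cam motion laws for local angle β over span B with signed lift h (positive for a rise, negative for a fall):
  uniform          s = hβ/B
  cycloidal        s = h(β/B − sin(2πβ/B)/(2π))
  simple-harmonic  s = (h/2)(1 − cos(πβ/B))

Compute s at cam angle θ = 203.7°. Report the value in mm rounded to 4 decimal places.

seg 1 [0°–60.1°] uniform, h=17: full span → s += 17 → s = 17.0000
seg 2 [60.1°–103.9°] simple-harmonic, h=-12: full span → s += -12 → s = 5.0000
seg 3 [103.9°–160.3°] dwell: s stays 5.0000
seg 4 [160.3°–232.6°] uniform, h=27: θ=203.7° here. β=43.4, B=72.3. 27·43.4/72.3 = 16.2075 → s = 21.2075

21.2075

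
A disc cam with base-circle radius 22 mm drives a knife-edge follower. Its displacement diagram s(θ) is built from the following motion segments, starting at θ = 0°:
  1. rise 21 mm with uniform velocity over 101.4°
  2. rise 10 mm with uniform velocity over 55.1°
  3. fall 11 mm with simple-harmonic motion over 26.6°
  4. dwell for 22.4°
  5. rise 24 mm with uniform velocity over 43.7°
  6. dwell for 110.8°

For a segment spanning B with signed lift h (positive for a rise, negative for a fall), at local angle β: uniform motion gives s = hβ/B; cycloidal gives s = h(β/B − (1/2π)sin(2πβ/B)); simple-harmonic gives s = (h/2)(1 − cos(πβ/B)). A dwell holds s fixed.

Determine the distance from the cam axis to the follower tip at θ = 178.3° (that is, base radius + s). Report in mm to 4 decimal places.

seg 1 [0°–101.4°] uniform, h=21: full span → s += 21 → s = 21.0000
seg 2 [101.4°–156.5°] uniform, h=10: full span → s += 10 → s = 31.0000
seg 3 [156.5°–183.1°] simple-harmonic, h=-11: θ=178.3° here. β=21.8, B=26.6. -11/2·(1 − cos(π·0.8195)) = -10.1396 → s = 20.8604
radial distance = base radius + s = 22 + 20.8604 = 42.8604

42.8604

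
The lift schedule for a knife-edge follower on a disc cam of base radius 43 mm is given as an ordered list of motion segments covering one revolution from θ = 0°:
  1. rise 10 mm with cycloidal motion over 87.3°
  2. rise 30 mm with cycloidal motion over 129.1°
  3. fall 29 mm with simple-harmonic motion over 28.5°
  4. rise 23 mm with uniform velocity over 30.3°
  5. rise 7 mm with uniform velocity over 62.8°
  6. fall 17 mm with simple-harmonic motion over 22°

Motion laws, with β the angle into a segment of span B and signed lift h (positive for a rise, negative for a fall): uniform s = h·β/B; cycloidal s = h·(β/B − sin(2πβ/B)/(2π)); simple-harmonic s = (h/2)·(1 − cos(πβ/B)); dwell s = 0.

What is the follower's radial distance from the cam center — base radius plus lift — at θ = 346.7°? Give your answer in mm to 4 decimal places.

seg 1 [0°–87.3°] cycloidal, h=10: full span → s += 10 → s = 10.0000
seg 2 [87.3°–216.4°] cycloidal, h=30: full span → s += 30 → s = 40.0000
seg 3 [216.4°–244.9°] simple-harmonic, h=-29: full span → s += -29 → s = 11.0000
seg 4 [244.9°–275.2°] uniform, h=23: full span → s += 23 → s = 34.0000
seg 5 [275.2°–338°] uniform, h=7: full span → s += 7 → s = 41.0000
seg 6 [338°–360°] simple-harmonic, h=-17: θ=346.7° here. β=8.7, B=22. -17/2·(1 − cos(π·0.3955)) = -5.7582 → s = 35.2418
radial distance = base radius + s = 43 + 35.2418 = 78.2418

78.2418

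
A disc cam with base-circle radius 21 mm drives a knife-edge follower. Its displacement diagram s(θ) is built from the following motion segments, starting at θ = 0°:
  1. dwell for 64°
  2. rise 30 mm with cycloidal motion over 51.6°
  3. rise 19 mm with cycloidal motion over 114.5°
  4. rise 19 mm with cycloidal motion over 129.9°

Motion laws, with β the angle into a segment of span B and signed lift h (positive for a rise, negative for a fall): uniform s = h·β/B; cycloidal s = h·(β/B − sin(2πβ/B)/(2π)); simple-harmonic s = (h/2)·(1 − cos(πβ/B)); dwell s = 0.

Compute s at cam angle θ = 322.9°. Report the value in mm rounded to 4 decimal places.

seg 1 [0°–64°] dwell: s stays 0.0000
seg 2 [64°–115.6°] cycloidal, h=30: full span → s += 30 → s = 30.0000
seg 3 [115.6°–230.1°] cycloidal, h=19: full span → s += 19 → s = 49.0000
seg 4 [230.1°–360°] cycloidal, h=19: θ=322.9° here. β=92.8, B=129.9. 19·(0.7144 − sin(2π·0.7144)/(2π)) = 16.5221 → s = 65.5221

65.5221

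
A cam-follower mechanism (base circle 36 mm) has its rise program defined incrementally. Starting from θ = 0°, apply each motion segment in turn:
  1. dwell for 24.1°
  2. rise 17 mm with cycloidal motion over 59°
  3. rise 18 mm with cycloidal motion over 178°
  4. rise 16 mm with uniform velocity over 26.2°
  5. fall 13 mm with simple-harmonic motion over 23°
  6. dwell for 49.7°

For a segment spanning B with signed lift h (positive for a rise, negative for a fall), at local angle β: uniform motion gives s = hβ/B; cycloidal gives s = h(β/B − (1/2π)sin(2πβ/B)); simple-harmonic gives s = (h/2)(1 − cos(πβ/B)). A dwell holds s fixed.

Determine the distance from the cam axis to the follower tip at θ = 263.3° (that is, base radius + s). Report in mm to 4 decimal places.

seg 1 [0°–24.1°] dwell: s stays 0.0000
seg 2 [24.1°–83.1°] cycloidal, h=17: full span → s += 17 → s = 17.0000
seg 3 [83.1°–261.1°] cycloidal, h=18: full span → s += 18 → s = 35.0000
seg 4 [261.1°–287.3°] uniform, h=16: θ=263.3° here. β=2.2, B=26.2. 16·2.2/26.2 = 1.3435 → s = 36.3435
radial distance = base radius + s = 36 + 36.3435 = 72.3435

72.3435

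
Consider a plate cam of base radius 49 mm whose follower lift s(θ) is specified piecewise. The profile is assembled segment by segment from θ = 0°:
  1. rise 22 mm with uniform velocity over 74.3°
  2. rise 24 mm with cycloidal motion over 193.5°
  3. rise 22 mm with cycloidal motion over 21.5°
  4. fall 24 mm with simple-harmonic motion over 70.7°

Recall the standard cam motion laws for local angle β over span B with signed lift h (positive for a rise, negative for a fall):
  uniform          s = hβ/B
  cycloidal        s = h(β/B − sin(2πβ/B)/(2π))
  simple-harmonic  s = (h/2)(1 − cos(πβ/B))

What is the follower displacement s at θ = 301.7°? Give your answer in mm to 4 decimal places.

seg 1 [0°–74.3°] uniform, h=22: full span → s += 22 → s = 22.0000
seg 2 [74.3°–267.8°] cycloidal, h=24: full span → s += 24 → s = 46.0000
seg 3 [267.8°–289.3°] cycloidal, h=22: full span → s += 22 → s = 68.0000
seg 4 [289.3°–360°] simple-harmonic, h=-24: θ=301.7° here. β=12.4, B=70.7. -24/2·(1 − cos(π·0.1754)) = -1.7760 → s = 66.2240

66.2240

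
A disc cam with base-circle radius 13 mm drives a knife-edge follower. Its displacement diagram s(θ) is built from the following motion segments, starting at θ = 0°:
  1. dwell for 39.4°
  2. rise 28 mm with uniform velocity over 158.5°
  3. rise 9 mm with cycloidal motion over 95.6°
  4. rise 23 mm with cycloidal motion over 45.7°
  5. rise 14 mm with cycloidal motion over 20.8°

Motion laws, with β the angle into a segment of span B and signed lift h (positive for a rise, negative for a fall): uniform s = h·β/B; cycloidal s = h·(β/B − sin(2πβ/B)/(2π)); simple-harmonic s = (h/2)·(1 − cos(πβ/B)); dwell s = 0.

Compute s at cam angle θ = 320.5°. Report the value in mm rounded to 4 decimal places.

seg 1 [0°–39.4°] dwell: s stays 0.0000
seg 2 [39.4°–197.9°] uniform, h=28: full span → s += 28 → s = 28.0000
seg 3 [197.9°–293.5°] cycloidal, h=9: full span → s += 9 → s = 37.0000
seg 4 [293.5°–339.2°] cycloidal, h=23: θ=320.5° here. β=27, B=45.7. 23·(0.5908 − sin(2π·0.5908)/(2π)) = 15.5657 → s = 52.5657

52.5657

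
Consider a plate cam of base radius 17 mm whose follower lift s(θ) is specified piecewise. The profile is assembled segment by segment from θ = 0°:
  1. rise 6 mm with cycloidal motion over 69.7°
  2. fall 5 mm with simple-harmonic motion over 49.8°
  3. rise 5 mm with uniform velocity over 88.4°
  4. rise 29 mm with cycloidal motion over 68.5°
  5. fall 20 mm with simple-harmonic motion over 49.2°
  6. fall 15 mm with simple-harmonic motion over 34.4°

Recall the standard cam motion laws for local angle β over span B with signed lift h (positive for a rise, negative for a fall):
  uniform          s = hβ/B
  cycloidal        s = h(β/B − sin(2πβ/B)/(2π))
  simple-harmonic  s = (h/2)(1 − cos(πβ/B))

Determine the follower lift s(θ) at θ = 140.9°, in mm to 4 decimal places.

seg 1 [0°–69.7°] cycloidal, h=6: full span → s += 6 → s = 6.0000
seg 2 [69.7°–119.5°] simple-harmonic, h=-5: full span → s += -5 → s = 1.0000
seg 3 [119.5°–207.9°] uniform, h=5: θ=140.9° here. β=21.4, B=88.4. 5·21.4/88.4 = 1.2104 → s = 2.2104

2.2104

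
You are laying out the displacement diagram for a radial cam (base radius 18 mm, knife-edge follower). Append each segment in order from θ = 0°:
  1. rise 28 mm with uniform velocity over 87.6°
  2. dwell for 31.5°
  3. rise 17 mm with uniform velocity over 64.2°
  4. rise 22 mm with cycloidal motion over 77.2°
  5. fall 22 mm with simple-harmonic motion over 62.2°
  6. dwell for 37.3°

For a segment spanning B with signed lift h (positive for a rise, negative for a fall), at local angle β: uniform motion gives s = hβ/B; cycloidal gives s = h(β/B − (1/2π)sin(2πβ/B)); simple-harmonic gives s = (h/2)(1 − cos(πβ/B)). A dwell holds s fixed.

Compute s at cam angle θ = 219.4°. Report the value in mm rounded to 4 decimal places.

seg 1 [0°–87.6°] uniform, h=28: full span → s += 28 → s = 28.0000
seg 2 [87.6°–119.1°] dwell: s stays 28.0000
seg 3 [119.1°–183.3°] uniform, h=17: full span → s += 17 → s = 45.0000
seg 4 [183.3°–260.5°] cycloidal, h=22: θ=219.4° here. β=36.1, B=77.2. 22·(0.4676 − sin(2π·0.4676)/(2π)) = 9.5800 → s = 54.5800

54.5800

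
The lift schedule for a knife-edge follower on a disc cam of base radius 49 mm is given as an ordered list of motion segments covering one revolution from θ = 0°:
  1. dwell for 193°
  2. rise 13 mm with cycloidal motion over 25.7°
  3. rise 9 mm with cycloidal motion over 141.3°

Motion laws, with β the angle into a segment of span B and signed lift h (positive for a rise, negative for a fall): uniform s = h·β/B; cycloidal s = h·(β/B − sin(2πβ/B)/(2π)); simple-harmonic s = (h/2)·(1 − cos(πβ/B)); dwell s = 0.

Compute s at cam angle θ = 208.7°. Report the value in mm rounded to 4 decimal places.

seg 1 [0°–193°] dwell: s stays 0.0000
seg 2 [193°–218.7°] cycloidal, h=13: θ=208.7° here. β=15.7, B=25.7. 13·(0.6109 − sin(2π·0.6109)/(2π)) = 9.2694 → s = 9.2694

9.2694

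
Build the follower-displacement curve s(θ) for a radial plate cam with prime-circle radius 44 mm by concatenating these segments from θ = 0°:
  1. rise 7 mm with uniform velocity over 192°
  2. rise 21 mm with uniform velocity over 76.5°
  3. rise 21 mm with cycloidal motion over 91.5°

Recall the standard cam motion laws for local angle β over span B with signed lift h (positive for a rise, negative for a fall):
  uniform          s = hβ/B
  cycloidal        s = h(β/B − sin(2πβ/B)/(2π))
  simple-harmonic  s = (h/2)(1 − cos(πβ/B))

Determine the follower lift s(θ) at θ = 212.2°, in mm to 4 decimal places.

seg 1 [0°–192°] uniform, h=7: full span → s += 7 → s = 7.0000
seg 2 [192°–268.5°] uniform, h=21: θ=212.2° here. β=20.2, B=76.5. 21·20.2/76.5 = 5.5451 → s = 12.5451

12.5451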